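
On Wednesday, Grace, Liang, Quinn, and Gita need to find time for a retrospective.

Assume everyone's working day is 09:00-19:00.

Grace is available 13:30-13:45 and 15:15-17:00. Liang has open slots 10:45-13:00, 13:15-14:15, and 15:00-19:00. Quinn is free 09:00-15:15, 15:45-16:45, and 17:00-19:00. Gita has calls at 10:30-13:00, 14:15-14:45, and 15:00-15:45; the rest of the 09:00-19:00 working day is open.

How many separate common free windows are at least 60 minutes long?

1

Gita free within 09:00–19:00: 09:00–10:30, 13:00–14:15, 14:45–15:00, 15:45–19:00.
Grace ∩ Liang: 13:30–13:45, 15:15–17:00.
Grace ∩ Liang ∩ Quinn: 13:30–13:45, 15:45–16:45.
Grace ∩ Liang ∩ Quinn ∩ Gita: 13:30–13:45, 15:45–16:45.
Windows ≥ 60 min: 15:45–16:45.
That's 1 window.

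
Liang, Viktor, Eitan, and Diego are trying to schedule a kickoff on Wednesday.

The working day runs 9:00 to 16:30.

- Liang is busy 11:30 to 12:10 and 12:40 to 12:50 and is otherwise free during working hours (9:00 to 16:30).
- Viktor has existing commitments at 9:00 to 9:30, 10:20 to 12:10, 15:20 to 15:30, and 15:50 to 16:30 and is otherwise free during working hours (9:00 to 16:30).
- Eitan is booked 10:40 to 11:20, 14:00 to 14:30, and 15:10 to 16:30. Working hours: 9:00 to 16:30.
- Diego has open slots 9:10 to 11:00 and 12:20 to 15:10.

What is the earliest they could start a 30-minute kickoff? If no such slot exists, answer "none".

Liang free within 09:00–16:30: 09:00–11:30, 12:10–12:40, 12:50–16:30.
Viktor free within 09:00–16:30: 09:30–10:20, 12:10–15:20, 15:30–15:50.
Eitan free within 09:00–16:30: 09:00–10:40, 11:20–14:00, 14:30–15:10.
Liang ∩ Viktor: 09:30–10:20, 12:10–12:40, 12:50–15:20, 15:30–15:50.
Liang ∩ Viktor ∩ Eitan: 09:30–10:20, 12:10–12:40, 12:50–14:00, 14:30–15:10.
Liang ∩ Viktor ∩ Eitan ∩ Diego: 09:30–10:20, 12:20–12:40, 12:50–14:00, 14:30–15:10.
Windows ≥ 30 min: 09:30–10:20, 12:50–14:00, 14:30–15:10.
Earliest such window starts at 09:30.

09:30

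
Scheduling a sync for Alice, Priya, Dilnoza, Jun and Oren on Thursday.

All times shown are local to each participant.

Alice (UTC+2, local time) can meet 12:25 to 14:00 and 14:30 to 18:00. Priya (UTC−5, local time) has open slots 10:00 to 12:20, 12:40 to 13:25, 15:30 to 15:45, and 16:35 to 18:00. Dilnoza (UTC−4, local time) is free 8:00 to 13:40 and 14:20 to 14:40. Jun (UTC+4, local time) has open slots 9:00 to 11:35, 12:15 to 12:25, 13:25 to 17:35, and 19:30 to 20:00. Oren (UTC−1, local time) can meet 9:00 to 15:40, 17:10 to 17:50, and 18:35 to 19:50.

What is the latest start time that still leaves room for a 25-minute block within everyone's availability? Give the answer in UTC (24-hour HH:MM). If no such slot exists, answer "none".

15:35

Alice → UTC: 10:25–12:00, 12:30–16:00.
Priya → UTC: 15:00–17:20, 17:40–18:25, 20:30–20:45, 21:35–23:00.
Dilnoza → UTC: 12:00–17:40, 18:20–18:40.
Jun → UTC: 05:00–07:35, 08:15–08:25, 09:25–13:35, 15:30–16:00.
Oren → UTC: 10:00–16:40, 18:10–18:50, 19:35–20:50.
Alice ∩ Priya: 15:00–16:00.
Alice ∩ Priya ∩ Dilnoza: 15:00–16:00.
Alice ∩ Priya ∩ Dilnoza ∩ Jun: 15:30–16:00.
Alice ∩ Priya ∩ Dilnoza ∩ Jun ∩ Oren: 15:30–16:00.
Windows ≥ 25 min: 15:30–16:00.
Latest start in the last window 15:30–16:00 is 16:00 − 25 min = 15:35.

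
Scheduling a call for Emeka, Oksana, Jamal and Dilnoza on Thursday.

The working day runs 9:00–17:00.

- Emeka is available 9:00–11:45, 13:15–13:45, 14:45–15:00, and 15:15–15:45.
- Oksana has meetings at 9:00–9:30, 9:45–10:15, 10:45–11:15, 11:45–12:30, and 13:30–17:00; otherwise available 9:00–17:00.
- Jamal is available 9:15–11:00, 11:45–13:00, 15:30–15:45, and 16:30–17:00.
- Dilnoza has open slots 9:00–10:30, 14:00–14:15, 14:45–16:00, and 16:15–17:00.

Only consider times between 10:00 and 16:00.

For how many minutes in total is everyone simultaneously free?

15 minutes

Oksana free within 09:00–17:00: 09:30–09:45, 10:15–10:45, 11:15–11:45, 12:30–13:30.
Emeka ∩ Oksana: 09:30–09:45, 10:15–10:45, 11:15–11:45, 13:15–13:30.
Emeka ∩ Oksana ∩ Jamal: 09:30–09:45, 10:15–10:45.
Emeka ∩ Oksana ∩ Jamal ∩ Dilnoza: 09:30–09:45, 10:15–10:30.
Restricted to 10:00–16:00: 10:15–10:30.
Total common minutes: 15.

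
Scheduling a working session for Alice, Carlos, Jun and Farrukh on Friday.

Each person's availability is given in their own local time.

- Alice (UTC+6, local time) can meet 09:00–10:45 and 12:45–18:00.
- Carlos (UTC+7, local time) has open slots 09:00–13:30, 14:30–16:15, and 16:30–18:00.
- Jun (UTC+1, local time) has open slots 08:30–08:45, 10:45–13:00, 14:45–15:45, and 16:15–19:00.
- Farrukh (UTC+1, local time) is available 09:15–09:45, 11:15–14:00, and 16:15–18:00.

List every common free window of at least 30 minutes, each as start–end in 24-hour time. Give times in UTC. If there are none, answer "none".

10:15–11:00

Alice → UTC: 03:00–04:45, 06:45–12:00.
Carlos → UTC: 02:00–06:30, 07:30–09:15, 09:30–11:00.
Jun → UTC: 07:30–07:45, 09:45–12:00, 13:45–14:45, 15:15–18:00.
Farrukh → UTC: 08:15–08:45, 10:15–13:00, 15:15–17:00.
Alice ∩ Carlos: 03:00–04:45, 07:30–09:15, 09:30–11:00.
Alice ∩ Carlos ∩ Jun: 07:30–07:45, 09:45–11:00.
Alice ∩ Carlos ∩ Jun ∩ Farrukh: 10:15–11:00.
Windows ≥ 30 min: 10:15–11:00.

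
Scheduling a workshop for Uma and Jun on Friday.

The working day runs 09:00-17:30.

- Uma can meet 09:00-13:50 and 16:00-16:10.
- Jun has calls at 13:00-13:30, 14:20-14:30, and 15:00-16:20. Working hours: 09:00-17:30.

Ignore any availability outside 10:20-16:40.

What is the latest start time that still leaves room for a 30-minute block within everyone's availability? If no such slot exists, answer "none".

Jun free within 09:00–17:30: 09:00–13:00, 13:30–14:20, 14:30–15:00, 16:20–17:30.
Uma ∩ Jun: 09:00–13:00, 13:30–13:50.
Restricted to 10:20–16:40: 10:20–13:00, 13:30–13:50.
Windows ≥ 30 min: 10:20–13:00.
Latest start in the last window 10:20–13:00 is 13:00 − 30 min = 12:30.

12:30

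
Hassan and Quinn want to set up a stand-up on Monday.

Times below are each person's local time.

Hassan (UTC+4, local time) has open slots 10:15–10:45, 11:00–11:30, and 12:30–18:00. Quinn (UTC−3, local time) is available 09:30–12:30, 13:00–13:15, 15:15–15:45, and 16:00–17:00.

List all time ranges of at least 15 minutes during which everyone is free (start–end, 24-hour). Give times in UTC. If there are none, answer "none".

Hassan → UTC: 06:15–06:45, 07:00–07:30, 08:30–14:00.
Quinn → UTC: 12:30–15:30, 16:00–16:15, 18:15–18:45, 19:00–20:00.
Hassan ∩ Quinn: 12:30–14:00.
Windows ≥ 15 min: 12:30–14:00.

12:30–14:00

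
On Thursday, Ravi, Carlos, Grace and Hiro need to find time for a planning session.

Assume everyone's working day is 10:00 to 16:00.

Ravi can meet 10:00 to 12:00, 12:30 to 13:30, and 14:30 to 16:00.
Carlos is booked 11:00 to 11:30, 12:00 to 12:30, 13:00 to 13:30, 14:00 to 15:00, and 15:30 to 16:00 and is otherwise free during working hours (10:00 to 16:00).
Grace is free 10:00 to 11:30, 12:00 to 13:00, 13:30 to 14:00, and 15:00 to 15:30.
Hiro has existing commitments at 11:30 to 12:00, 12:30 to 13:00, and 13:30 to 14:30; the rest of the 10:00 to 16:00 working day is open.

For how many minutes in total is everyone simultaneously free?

90 minutes

Carlos free within 10:00–16:00: 10:00–11:00, 11:30–12:00, 12:30–13:00, 13:30–14:00, 15:00–15:30.
Hiro free within 10:00–16:00: 10:00–11:30, 12:00–12:30, 13:00–13:30, 14:30–16:00.
Ravi ∩ Carlos: 10:00–11:00, 11:30–12:00, 12:30–13:00, 15:00–15:30.
Ravi ∩ Carlos ∩ Grace: 10:00–11:00, 12:30–13:00, 15:00–15:30.
Ravi ∩ Carlos ∩ Grace ∩ Hiro: 10:00–11:00, 15:00–15:30.
Total common minutes: 60 + 30 = 90.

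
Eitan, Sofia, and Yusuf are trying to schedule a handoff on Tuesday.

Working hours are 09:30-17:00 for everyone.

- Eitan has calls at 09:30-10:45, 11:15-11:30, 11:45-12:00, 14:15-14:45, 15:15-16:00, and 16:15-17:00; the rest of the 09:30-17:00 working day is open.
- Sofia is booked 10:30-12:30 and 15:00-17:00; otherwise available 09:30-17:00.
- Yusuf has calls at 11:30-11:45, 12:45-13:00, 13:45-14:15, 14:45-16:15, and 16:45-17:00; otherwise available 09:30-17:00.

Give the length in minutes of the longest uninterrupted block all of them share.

45 minutes

Eitan free within 09:30–17:00: 10:45–11:15, 11:30–11:45, 12:00–14:15, 14:45–15:15, 16:00–16:15.
Sofia free within 09:30–17:00: 09:30–10:30, 12:30–15:00.
Yusuf free within 09:30–17:00: 09:30–11:30, 11:45–12:45, 13:00–13:45, 14:15–14:45, 16:15–16:45.
Eitan ∩ Sofia: 12:30–14:15, 14:45–15:00.
Eitan ∩ Sofia ∩ Yusuf: 12:30–12:45, 13:00–13:45.
Common window lengths: 15, 45 min; longest is 45.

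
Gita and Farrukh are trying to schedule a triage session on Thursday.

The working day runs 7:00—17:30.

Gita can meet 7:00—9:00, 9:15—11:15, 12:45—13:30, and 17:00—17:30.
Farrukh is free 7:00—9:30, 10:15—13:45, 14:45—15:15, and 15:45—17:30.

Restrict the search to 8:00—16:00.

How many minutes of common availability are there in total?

Gita ∩ Farrukh: 07:00–09:00, 09:15–09:30, 10:15–11:15, 12:45–13:30, 17:00–17:30.
Restricted to 08:00–16:00: 08:00–09:00, 09:15–09:30, 10:15–11:15, 12:45–13:30.
Total common minutes: 60 + 15 + 60 + 45 = 180.

180 minutes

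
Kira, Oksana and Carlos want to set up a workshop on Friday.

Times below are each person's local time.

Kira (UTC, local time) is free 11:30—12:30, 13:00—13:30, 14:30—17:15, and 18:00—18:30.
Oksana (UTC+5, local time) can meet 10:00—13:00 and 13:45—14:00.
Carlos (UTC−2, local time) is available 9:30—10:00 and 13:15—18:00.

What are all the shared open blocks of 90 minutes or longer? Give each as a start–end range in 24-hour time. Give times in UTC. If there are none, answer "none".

none

Kira → UTC: 11:30–12:30, 13:00–13:30, 14:30–17:15, 18:00–18:30.
Oksana → UTC: 05:00–08:00, 08:45–09:00.
Carlos → UTC: 11:30–12:00, 15:15–20:00.
Kira ∩ Oksana: (none).
Kira ∩ Oksana ∩ Carlos: (none).
Windows ≥ 90 min: (none).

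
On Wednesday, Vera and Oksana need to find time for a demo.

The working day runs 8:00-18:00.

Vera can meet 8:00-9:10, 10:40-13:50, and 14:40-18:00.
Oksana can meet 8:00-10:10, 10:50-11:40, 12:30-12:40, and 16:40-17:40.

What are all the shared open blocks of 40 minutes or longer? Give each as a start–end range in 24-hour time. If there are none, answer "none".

08:00–09:10, 10:50–11:40, 16:40–17:40

Vera ∩ Oksana: 08:00–09:10, 10:50–11:40, 12:30–12:40, 16:40–17:40.
Windows ≥ 40 min: 08:00–09:10, 10:50–11:40, 16:40–17:40.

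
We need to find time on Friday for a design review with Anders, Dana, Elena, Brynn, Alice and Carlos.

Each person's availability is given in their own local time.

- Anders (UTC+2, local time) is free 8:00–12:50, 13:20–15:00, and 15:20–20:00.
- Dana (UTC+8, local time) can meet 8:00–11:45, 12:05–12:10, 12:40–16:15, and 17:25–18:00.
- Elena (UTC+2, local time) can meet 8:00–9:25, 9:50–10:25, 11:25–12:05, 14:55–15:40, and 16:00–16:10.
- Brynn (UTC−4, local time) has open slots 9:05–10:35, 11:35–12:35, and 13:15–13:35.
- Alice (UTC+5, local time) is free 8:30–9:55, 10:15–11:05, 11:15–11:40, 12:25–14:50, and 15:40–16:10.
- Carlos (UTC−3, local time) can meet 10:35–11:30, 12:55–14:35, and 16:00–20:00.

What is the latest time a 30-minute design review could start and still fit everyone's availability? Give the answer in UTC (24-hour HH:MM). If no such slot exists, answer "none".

none

Anders → UTC: 06:00–10:50, 11:20–13:00, 13:20–18:00.
Dana → UTC: 00:00–03:45, 04:05–04:10, 04:40–08:15, 09:25–10:00.
Elena → UTC: 06:00–07:25, 07:50–08:25, 09:25–10:05, 12:55–13:40, 14:00–14:10.
Brynn → UTC: 13:05–14:35, 15:35–16:35, 17:15–17:35.
Alice → UTC: 03:30–04:55, 05:15–06:05, 06:15–06:40, 07:25–09:50, 10:40–11:10.
Carlos → UTC: 13:35–14:30, 15:55–17:35, 19:00–23:00.
Anders ∩ Dana: 06:00–08:15, 09:25–10:00.
Anders ∩ Dana ∩ Elena: 06:00–07:25, 07:50–08:15, 09:25–10:00.
Anders ∩ Dana ∩ Elena ∩ Brynn: (none).
Anders ∩ Dana ∩ Elena ∩ Brynn ∩ Alice: (none).
Anders ∩ Dana ∩ Elena ∩ Brynn ∩ Alice ∩ Carlos: (none).
Windows ≥ 30 min: (none).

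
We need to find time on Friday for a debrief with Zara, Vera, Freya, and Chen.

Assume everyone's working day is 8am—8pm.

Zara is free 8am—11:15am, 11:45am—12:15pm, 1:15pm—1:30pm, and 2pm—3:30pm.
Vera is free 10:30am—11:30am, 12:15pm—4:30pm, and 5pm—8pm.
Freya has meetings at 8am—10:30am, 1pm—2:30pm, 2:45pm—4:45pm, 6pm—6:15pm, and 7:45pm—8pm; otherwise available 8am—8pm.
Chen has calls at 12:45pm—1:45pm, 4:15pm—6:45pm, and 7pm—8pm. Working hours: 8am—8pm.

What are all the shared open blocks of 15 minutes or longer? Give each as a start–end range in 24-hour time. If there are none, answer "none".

10:30–11:15, 14:30–14:45

Freya free within 08:00–20:00: 10:30–13:00, 14:30–14:45, 16:45–18:00, 18:15–19:45.
Chen free within 08:00–20:00: 08:00–12:45, 13:45–16:15, 18:45–19:00.
Zara ∩ Vera: 10:30–11:15, 13:15–13:30, 14:00–15:30.
Zara ∩ Vera ∩ Freya: 10:30–11:15, 14:30–14:45.
Zara ∩ Vera ∩ Freya ∩ Chen: 10:30–11:15, 14:30–14:45.
Windows ≥ 15 min: 10:30–11:15, 14:30–14:45.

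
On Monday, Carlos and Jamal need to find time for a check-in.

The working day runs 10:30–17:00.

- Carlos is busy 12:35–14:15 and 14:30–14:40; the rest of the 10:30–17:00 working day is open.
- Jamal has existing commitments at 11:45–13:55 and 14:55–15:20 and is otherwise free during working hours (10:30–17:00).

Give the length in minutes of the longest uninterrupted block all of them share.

100 minutes

Carlos free within 10:30–17:00: 10:30–12:35, 14:15–14:30, 14:40–17:00.
Jamal free within 10:30–17:00: 10:30–11:45, 13:55–14:55, 15:20–17:00.
Carlos ∩ Jamal: 10:30–11:45, 14:15–14:30, 14:40–14:55, 15:20–17:00.
Common window lengths: 75, 15, 15, 100 min; longest is 100.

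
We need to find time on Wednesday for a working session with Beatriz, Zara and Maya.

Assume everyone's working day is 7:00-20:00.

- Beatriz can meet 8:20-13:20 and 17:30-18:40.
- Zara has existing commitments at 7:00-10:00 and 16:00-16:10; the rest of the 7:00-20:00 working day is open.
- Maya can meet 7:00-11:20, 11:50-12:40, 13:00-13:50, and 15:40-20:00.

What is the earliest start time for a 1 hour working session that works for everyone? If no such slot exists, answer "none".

10:00

Zara free within 07:00–20:00: 10:00–16:00, 16:10–20:00.
Beatriz ∩ Zara: 10:00–13:20, 17:30–18:40.
Beatriz ∩ Zara ∩ Maya: 10:00–11:20, 11:50–12:40, 13:00–13:20, 17:30–18:40.
Windows ≥ 60 min: 10:00–11:20, 17:30–18:40.
Earliest such window starts at 10:00.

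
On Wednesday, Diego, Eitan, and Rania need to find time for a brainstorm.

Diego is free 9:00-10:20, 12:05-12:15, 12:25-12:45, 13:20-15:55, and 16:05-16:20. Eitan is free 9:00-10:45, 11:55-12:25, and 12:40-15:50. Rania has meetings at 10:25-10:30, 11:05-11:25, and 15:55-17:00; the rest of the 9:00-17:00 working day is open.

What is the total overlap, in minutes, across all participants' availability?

245 minutes

Rania free within 09:00–17:00: 09:00–10:25, 10:30–11:05, 11:25–15:55.
Diego ∩ Eitan: 09:00–10:20, 12:05–12:15, 12:40–12:45, 13:20–15:50.
Diego ∩ Eitan ∩ Rania: 09:00–10:20, 12:05–12:15, 12:40–12:45, 13:20–15:50.
Total common minutes: 80 + 10 + 5 + 150 = 245.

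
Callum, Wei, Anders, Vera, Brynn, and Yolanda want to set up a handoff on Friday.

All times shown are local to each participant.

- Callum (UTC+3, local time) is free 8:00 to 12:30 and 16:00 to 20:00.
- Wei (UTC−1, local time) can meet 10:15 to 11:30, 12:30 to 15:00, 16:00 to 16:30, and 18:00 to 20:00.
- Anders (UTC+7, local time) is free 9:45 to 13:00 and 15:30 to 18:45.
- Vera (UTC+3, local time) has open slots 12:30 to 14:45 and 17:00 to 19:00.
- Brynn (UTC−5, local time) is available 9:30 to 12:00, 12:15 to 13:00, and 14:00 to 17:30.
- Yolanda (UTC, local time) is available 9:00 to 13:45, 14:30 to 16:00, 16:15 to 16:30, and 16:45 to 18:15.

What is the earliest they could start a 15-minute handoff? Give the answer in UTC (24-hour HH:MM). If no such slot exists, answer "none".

Callum → UTC: 05:00–09:30, 13:00–17:00.
Wei → UTC: 11:15–12:30, 13:30–16:00, 17:00–17:30, 19:00–21:00.
Anders → UTC: 02:45–06:00, 08:30–11:45.
Vera → UTC: 09:30–11:45, 14:00–16:00.
Brynn → UTC: 14:30–17:00, 17:15–18:00, 19:00–22:30.
Yolanda → UTC: 09:00–13:45, 14:30–16:00, 16:15–16:30, 16:45–18:15.
Callum ∩ Wei: 13:30–16:00.
Callum ∩ Wei ∩ Anders: (none).
Callum ∩ Wei ∩ Anders ∩ Vera: (none).
Callum ∩ Wei ∩ Anders ∩ Vera ∩ Brynn: (none).
Callum ∩ Wei ∩ Anders ∩ Vera ∩ Brynn ∩ Yolanda: (none).
Windows ≥ 15 min: (none).

none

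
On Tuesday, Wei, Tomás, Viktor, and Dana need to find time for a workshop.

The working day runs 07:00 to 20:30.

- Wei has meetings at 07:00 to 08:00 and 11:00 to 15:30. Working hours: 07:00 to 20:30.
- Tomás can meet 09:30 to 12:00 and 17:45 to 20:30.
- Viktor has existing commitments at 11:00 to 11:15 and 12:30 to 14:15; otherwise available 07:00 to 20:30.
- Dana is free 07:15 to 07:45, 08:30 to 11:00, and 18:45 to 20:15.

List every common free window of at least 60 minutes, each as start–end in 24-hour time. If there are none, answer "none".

Wei free within 07:00–20:30: 08:00–11:00, 15:30–20:30.
Viktor free within 07:00–20:30: 07:00–11:00, 11:15–12:30, 14:15–20:30.
Wei ∩ Tomás: 09:30–11:00, 17:45–20:30.
Wei ∩ Tomás ∩ Viktor: 09:30–11:00, 17:45–20:30.
Wei ∩ Tomás ∩ Viktor ∩ Dana: 09:30–11:00, 18:45–20:15.
Windows ≥ 60 min: 09:30–11:00, 18:45–20:15.

09:30–11:00, 18:45–20:15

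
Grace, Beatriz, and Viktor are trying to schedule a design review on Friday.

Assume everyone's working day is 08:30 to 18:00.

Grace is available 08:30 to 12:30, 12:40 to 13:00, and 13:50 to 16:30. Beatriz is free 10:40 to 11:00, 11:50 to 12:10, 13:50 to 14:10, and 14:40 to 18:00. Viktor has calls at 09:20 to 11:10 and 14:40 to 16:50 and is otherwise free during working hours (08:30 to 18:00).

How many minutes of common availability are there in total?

40 minutes

Viktor free within 08:30–18:00: 08:30–09:20, 11:10–14:40, 16:50–18:00.
Grace ∩ Beatriz: 10:40–11:00, 11:50–12:10, 13:50–14:10, 14:40–16:30.
Grace ∩ Beatriz ∩ Viktor: 11:50–12:10, 13:50–14:10.
Total common minutes: 20 + 20 = 40.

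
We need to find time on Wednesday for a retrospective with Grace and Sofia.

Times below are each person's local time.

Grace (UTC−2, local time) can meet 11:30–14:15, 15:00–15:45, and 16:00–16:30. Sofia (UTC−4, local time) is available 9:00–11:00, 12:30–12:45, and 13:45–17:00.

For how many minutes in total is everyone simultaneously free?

Grace → UTC: 13:30–16:15, 17:00–17:45, 18:00–18:30.
Sofia → UTC: 13:00–15:00, 16:30–16:45, 17:45–21:00.
Grace ∩ Sofia: 13:30–15:00, 18:00–18:30.
Total common minutes: 90 + 30 = 120.

120 minutes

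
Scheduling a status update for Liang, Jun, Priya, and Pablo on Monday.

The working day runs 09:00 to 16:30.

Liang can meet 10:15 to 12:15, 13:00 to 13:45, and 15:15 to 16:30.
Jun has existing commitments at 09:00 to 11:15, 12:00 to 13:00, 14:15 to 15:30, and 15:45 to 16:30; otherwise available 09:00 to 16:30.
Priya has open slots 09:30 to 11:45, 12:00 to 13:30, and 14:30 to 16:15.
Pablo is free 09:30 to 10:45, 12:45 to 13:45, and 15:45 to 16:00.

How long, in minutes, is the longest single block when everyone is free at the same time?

Jun free within 09:00–16:30: 11:15–12:00, 13:00–14:15, 15:30–15:45.
Liang ∩ Jun: 11:15–12:00, 13:00–13:45, 15:30–15:45.
Liang ∩ Jun ∩ Priya: 11:15–11:45, 13:00–13:30, 15:30–15:45.
Liang ∩ Jun ∩ Priya ∩ Pablo: 13:00–13:30.
Single common window of 30 minutes.

30 minutes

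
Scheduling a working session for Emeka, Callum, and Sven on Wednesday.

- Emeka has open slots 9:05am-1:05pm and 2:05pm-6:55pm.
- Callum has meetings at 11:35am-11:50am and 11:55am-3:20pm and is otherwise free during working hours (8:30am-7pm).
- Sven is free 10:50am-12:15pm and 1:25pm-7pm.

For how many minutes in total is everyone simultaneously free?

Callum free within 08:30–19:00: 08:30–11:35, 11:50–11:55, 15:20–19:00.
Emeka ∩ Callum: 09:05–11:35, 11:50–11:55, 15:20–18:55.
Emeka ∩ Callum ∩ Sven: 10:50–11:35, 11:50–11:55, 15:20–18:55.
Total common minutes: 45 + 5 + 215 = 265.

265 minutes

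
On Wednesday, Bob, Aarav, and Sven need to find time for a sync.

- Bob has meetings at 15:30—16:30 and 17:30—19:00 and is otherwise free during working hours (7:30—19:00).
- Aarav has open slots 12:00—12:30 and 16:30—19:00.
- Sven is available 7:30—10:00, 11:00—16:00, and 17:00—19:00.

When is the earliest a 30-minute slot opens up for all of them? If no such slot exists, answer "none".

Bob free within 07:30–19:00: 07:30–15:30, 16:30–17:30.
Bob ∩ Aarav: 12:00–12:30, 16:30–17:30.
Bob ∩ Aarav ∩ Sven: 12:00–12:30, 17:00–17:30.
Windows ≥ 30 min: 12:00–12:30, 17:00–17:30.
Earliest such window starts at 12:00.

12:00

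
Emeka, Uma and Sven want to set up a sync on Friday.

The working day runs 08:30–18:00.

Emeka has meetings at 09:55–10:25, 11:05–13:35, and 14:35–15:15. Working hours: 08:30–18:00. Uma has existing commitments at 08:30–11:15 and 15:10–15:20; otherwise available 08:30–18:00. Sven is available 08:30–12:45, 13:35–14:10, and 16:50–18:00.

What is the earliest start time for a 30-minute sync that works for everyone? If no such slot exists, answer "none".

Emeka free within 08:30–18:00: 08:30–09:55, 10:25–11:05, 13:35–14:35, 15:15–18:00.
Uma free within 08:30–18:00: 11:15–15:10, 15:20–18:00.
Emeka ∩ Uma: 13:35–14:35, 15:20–18:00.
Emeka ∩ Uma ∩ Sven: 13:35–14:10, 16:50–18:00.
Windows ≥ 30 min: 13:35–14:10, 16:50–18:00.
Earliest such window starts at 13:35.

13:35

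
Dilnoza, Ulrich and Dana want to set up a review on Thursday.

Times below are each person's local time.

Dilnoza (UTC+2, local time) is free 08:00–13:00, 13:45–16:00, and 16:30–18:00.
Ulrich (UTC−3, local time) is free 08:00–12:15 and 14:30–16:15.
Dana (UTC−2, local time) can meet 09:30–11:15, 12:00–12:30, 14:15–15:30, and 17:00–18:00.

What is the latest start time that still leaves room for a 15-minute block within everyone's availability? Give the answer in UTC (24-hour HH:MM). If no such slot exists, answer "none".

13:00

Dilnoza → UTC: 06:00–11:00, 11:45–14:00, 14:30–16:00.
Ulrich → UTC: 11:00–15:15, 17:30–19:15.
Dana → UTC: 11:30–13:15, 14:00–14:30, 16:15–17:30, 19:00–20:00.
Dilnoza ∩ Ulrich: 11:45–14:00, 14:30–15:15.
Dilnoza ∩ Ulrich ∩ Dana: 11:45–13:15.
Windows ≥ 15 min: 11:45–13:15.
Latest start in the last window 11:45–13:15 is 13:15 − 15 min = 13:00.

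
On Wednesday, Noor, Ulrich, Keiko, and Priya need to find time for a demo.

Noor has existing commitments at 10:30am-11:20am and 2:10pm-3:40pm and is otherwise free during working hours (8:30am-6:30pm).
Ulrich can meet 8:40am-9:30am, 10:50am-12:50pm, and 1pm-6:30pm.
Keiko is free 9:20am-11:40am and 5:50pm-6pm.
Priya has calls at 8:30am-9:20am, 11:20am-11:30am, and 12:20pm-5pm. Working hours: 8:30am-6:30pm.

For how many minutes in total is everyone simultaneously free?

30 minutes

Noor free within 08:30–18:30: 08:30–10:30, 11:20–14:10, 15:40–18:30.
Priya free within 08:30–18:30: 09:20–11:20, 11:30–12:20, 17:00–18:30.
Noor ∩ Ulrich: 08:40–09:30, 11:20–12:50, 13:00–14:10, 15:40–18:30.
Noor ∩ Ulrich ∩ Keiko: 09:20–09:30, 11:20–11:40, 17:50–18:00.
Noor ∩ Ulrich ∩ Keiko ∩ Priya: 09:20–09:30, 11:30–11:40, 17:50–18:00.
Total common minutes: 10 + 10 + 10 = 30.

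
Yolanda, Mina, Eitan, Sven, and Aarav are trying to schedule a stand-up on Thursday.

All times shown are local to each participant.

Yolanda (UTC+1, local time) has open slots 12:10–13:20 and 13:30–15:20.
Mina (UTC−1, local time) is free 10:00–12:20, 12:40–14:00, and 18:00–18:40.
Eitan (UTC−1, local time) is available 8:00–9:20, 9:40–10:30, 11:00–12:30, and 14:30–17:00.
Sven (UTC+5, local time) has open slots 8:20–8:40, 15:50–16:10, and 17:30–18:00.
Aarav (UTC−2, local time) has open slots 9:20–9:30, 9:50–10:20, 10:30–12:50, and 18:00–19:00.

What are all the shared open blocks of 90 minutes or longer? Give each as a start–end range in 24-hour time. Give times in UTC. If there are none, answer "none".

none

Yolanda → UTC: 11:10–12:20, 12:30–14:20.
Mina → UTC: 11:00–13:20, 13:40–15:00, 19:00–19:40.
Eitan → UTC: 09:00–10:20, 10:40–11:30, 12:00–13:30, 15:30–18:00.
Sven → UTC: 03:20–03:40, 10:50–11:10, 12:30–13:00.
Aarav → UTC: 11:20–11:30, 11:50–12:20, 12:30–14:50, 20:00–21:00.
Yolanda ∩ Mina: 11:10–12:20, 12:30–13:20, 13:40–14:20.
Yolanda ∩ Mina ∩ Eitan: 11:10–11:30, 12:00–12:20, 12:30–13:20.
Yolanda ∩ Mina ∩ Eitan ∩ Sven: 12:30–13:00.
Yolanda ∩ Mina ∩ Eitan ∩ Sven ∩ Aarav: 12:30–13:00.
Windows ≥ 90 min: (none).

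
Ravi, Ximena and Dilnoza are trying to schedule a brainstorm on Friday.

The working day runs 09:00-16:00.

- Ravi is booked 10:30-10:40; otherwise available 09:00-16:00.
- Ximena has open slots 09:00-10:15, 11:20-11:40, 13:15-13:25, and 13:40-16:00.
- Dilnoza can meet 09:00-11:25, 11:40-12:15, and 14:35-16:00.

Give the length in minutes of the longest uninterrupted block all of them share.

Ravi free within 09:00–16:00: 09:00–10:30, 10:40–16:00.
Ravi ∩ Ximena: 09:00–10:15, 11:20–11:40, 13:15–13:25, 13:40–16:00.
Ravi ∩ Ximena ∩ Dilnoza: 09:00–10:15, 11:20–11:25, 14:35–16:00.
Common window lengths: 75, 5, 85 min; longest is 85.

85 minutes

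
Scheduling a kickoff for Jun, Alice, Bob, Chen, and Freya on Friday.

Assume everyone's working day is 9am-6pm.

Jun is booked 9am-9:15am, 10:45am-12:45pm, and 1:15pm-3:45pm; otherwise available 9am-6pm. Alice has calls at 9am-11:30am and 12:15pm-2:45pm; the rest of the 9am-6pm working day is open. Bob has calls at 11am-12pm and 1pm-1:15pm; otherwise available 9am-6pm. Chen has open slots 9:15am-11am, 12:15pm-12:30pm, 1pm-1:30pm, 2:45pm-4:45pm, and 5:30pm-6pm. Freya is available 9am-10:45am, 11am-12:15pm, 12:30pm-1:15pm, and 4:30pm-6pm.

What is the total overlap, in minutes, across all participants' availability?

Jun free within 09:00–18:00: 09:15–10:45, 12:45–13:15, 15:45–18:00.
Alice free within 09:00–18:00: 11:30–12:15, 14:45–18:00.
Bob free within 09:00–18:00: 09:00–11:00, 12:00–13:00, 13:15–18:00.
Jun ∩ Alice: 15:45–18:00.
Jun ∩ Alice ∩ Bob: 15:45–18:00.
Jun ∩ Alice ∩ Bob ∩ Chen: 15:45–16:45, 17:30–18:00.
Jun ∩ Alice ∩ Bob ∩ Chen ∩ Freya: 16:30–16:45, 17:30–18:00.
Total common minutes: 15 + 30 = 45.

45 minutes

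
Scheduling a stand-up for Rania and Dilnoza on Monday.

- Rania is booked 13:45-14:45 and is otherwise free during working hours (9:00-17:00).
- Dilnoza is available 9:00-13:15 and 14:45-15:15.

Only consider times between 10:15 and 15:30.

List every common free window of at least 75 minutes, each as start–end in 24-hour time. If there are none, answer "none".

10:15–13:15

Rania free within 09:00–17:00: 09:00–13:45, 14:45–17:00.
Rania ∩ Dilnoza: 09:00–13:15, 14:45–15:15.
Restricted to 10:15–15:30: 10:15–13:15, 14:45–15:15.
Windows ≥ 75 min: 10:15–13:15.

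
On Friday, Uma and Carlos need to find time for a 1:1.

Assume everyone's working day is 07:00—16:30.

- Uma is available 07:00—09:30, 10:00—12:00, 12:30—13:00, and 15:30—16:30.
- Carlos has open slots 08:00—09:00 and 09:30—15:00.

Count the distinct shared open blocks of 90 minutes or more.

1

Uma ∩ Carlos: 08:00–09:00, 10:00–12:00, 12:30–13:00.
Windows ≥ 90 min: 10:00–12:00.
That's 1 window.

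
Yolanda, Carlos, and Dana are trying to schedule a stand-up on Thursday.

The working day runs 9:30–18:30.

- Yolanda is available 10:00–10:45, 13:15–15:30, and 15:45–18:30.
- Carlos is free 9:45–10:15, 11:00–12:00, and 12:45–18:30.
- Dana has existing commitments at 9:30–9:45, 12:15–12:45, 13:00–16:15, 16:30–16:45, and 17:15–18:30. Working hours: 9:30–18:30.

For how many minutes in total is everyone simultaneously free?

Dana free within 09:30–18:30: 09:45–12:15, 12:45–13:00, 16:15–16:30, 16:45–17:15.
Yolanda ∩ Carlos: 10:00–10:15, 13:15–15:30, 15:45–18:30.
Yolanda ∩ Carlos ∩ Dana: 10:00–10:15, 16:15–16:30, 16:45–17:15.
Total common minutes: 15 + 15 + 30 = 60.

60 minutes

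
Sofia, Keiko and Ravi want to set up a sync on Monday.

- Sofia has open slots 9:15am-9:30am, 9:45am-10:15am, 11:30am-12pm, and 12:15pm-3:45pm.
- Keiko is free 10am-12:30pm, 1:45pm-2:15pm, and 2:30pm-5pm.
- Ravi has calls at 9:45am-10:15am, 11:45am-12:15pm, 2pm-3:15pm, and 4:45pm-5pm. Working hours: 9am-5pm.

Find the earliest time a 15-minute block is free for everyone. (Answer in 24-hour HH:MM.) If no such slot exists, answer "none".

Ravi free within 09:00–17:00: 09:00–09:45, 10:15–11:45, 12:15–14:00, 15:15–16:45.
Sofia ∩ Keiko: 10:00–10:15, 11:30–12:00, 12:15–12:30, 13:45–14:15, 14:30–15:45.
Sofia ∩ Keiko ∩ Ravi: 11:30–11:45, 12:15–12:30, 13:45–14:00, 15:15–15:45.
Windows ≥ 15 min: 11:30–11:45, 12:15–12:30, 13:45–14:00, 15:15–15:45.
Earliest such window starts at 11:30.

11:30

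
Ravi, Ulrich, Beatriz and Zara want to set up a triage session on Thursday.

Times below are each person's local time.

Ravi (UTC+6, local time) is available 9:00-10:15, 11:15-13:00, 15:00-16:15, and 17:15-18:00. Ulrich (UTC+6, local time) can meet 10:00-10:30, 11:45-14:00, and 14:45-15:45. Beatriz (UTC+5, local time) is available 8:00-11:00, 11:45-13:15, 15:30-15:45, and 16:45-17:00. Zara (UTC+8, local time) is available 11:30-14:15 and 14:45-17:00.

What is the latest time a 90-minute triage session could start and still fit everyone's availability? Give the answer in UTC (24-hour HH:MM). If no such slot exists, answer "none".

Ravi → UTC: 03:00–04:15, 05:15–07:00, 09:00–10:15, 11:15–12:00.
Ulrich → UTC: 04:00–04:30, 05:45–08:00, 08:45–09:45.
Beatriz → UTC: 03:00–06:00, 06:45–08:15, 10:30–10:45, 11:45–12:00.
Zara → UTC: 03:30–06:15, 06:45–09:00.
Ravi ∩ Ulrich: 04:00–04:15, 05:45–07:00, 09:00–09:45.
Ravi ∩ Ulrich ∩ Beatriz: 04:00–04:15, 05:45–06:00, 06:45–07:00.
Ravi ∩ Ulrich ∩ Beatriz ∩ Zara: 04:00–04:15, 05:45–06:00, 06:45–07:00.
Windows ≥ 90 min: (none).

none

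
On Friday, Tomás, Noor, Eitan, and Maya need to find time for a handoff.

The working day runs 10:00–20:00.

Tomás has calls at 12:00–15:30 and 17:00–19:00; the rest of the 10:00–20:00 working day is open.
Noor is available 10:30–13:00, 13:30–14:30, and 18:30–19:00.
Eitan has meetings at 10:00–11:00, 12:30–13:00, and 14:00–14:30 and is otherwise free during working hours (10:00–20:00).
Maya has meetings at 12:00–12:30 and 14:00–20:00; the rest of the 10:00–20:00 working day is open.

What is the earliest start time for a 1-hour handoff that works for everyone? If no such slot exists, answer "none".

11:00

Tomás free within 10:00–20:00: 10:00–12:00, 15:30–17:00, 19:00–20:00.
Eitan free within 10:00–20:00: 11:00–12:30, 13:00–14:00, 14:30–20:00.
Maya free within 10:00–20:00: 10:00–12:00, 12:30–14:00.
Tomás ∩ Noor: 10:30–12:00.
Tomás ∩ Noor ∩ Eitan: 11:00–12:00.
Tomás ∩ Noor ∩ Eitan ∩ Maya: 11:00–12:00.
Windows ≥ 60 min: 11:00–12:00.
Earliest such window starts at 11:00.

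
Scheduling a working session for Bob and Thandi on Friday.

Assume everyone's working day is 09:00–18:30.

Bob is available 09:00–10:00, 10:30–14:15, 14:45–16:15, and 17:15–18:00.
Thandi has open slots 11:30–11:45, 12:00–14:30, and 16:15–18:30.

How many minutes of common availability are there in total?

Bob ∩ Thandi: 11:30–11:45, 12:00–14:15, 17:15–18:00.
Total common minutes: 15 + 135 + 45 = 195.

195 minutes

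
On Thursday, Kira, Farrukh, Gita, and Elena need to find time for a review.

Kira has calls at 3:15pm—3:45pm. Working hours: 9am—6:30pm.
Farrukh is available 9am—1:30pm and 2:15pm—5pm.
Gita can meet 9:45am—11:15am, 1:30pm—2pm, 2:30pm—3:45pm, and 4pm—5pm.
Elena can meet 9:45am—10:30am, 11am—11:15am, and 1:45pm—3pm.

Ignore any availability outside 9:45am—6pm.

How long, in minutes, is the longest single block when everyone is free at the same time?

45 minutes

Kira free within 09:00–18:30: 09:00–15:15, 15:45–18:30.
Kira ∩ Farrukh: 09:00–13:30, 14:15–15:15, 15:45–17:00.
Kira ∩ Farrukh ∩ Gita: 09:45–11:15, 14:30–15:15, 16:00–17:00.
Kira ∩ Farrukh ∩ Gita ∩ Elena: 09:45–10:30, 11:00–11:15, 14:30–15:00.
Restricted to 09:45–18:00: 09:45–10:30, 11:00–11:15, 14:30–15:00.
Common window lengths: 45, 15, 30 min; longest is 45.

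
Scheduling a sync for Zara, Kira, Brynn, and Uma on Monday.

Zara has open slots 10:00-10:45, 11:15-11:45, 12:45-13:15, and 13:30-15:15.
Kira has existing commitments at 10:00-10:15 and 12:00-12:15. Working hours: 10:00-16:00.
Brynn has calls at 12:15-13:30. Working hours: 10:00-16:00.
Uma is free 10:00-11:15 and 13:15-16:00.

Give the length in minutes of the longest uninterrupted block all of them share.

Kira free within 10:00–16:00: 10:15–12:00, 12:15–16:00.
Brynn free within 10:00–16:00: 10:00–12:15, 13:30–16:00.
Zara ∩ Kira: 10:15–10:45, 11:15–11:45, 12:45–13:15, 13:30–15:15.
Zara ∩ Kira ∩ Brynn: 10:15–10:45, 11:15–11:45, 13:30–15:15.
Zara ∩ Kira ∩ Brynn ∩ Uma: 10:15–10:45, 13:30–15:15.
Common window lengths: 30, 105 min; longest is 105.

105 minutes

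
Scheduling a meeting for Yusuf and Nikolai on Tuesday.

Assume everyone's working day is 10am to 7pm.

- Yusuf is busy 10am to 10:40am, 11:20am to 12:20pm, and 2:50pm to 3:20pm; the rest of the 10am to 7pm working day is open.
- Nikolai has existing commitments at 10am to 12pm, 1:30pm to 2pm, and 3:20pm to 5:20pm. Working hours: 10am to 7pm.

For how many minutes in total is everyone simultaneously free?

Yusuf free within 10:00–19:00: 10:40–11:20, 12:20–14:50, 15:20–19:00.
Nikolai free within 10:00–19:00: 12:00–13:30, 14:00–15:20, 17:20–19:00.
Yusuf ∩ Nikolai: 12:20–13:30, 14:00–14:50, 17:20–19:00.
Total common minutes: 70 + 50 + 100 = 220.

220 minutes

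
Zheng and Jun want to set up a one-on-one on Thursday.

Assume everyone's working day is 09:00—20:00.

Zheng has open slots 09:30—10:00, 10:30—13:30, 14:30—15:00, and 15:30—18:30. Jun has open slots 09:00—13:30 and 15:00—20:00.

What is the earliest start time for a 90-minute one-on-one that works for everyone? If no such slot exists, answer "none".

Zheng ∩ Jun: 09:30–10:00, 10:30–13:30, 15:30–18:30.
Windows ≥ 90 min: 10:30–13:30, 15:30–18:30.
Earliest such window starts at 10:30.

10:30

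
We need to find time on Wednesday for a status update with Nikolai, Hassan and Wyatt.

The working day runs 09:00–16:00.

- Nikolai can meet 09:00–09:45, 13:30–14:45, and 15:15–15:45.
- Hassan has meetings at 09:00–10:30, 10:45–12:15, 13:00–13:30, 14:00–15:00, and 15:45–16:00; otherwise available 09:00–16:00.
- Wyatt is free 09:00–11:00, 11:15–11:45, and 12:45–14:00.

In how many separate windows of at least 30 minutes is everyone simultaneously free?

1

Hassan free within 09:00–16:00: 10:30–10:45, 12:15–13:00, 13:30–14:00, 15:00–15:45.
Nikolai ∩ Hassan: 13:30–14:00, 15:15–15:45.
Nikolai ∩ Hassan ∩ Wyatt: 13:30–14:00.
Windows ≥ 30 min: 13:30–14:00.
That's 1 window.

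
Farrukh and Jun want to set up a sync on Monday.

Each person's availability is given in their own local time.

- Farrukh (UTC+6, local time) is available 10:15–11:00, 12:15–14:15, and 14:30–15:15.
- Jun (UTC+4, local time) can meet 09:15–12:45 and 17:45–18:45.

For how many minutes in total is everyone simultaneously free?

Farrukh → UTC: 04:15–05:00, 06:15–08:15, 08:30–09:15.
Jun → UTC: 05:15–08:45, 13:45–14:45.
Farrukh ∩ Jun: 06:15–08:15, 08:30–08:45.
Total common minutes: 120 + 15 = 135.

135 minutes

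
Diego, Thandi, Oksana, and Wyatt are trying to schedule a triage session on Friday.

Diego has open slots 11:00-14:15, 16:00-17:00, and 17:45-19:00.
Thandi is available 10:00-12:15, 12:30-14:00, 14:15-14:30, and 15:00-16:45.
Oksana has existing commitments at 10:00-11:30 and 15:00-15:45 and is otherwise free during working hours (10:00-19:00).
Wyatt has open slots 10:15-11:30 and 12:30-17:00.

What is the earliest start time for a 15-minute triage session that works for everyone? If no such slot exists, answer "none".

Oksana free within 10:00–19:00: 11:30–15:00, 15:45–19:00.
Diego ∩ Thandi: 11:00–12:15, 12:30–14:00, 16:00–16:45.
Diego ∩ Thandi ∩ Oksana: 11:30–12:15, 12:30–14:00, 16:00–16:45.
Diego ∩ Thandi ∩ Oksana ∩ Wyatt: 12:30–14:00, 16:00–16:45.
Windows ≥ 15 min: 12:30–14:00, 16:00–16:45.
Earliest such window starts at 12:30.

12:30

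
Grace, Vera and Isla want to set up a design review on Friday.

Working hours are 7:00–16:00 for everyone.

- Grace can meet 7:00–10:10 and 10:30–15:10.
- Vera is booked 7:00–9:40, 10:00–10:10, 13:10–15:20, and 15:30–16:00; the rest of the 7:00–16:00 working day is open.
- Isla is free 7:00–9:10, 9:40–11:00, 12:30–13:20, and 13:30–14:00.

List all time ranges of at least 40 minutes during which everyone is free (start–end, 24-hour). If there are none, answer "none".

Vera free within 07:00–16:00: 09:40–10:00, 10:10–13:10, 15:20–15:30.
Grace ∩ Vera: 09:40–10:00, 10:30–13:10.
Grace ∩ Vera ∩ Isla: 09:40–10:00, 10:30–11:00, 12:30–13:10.
Windows ≥ 40 min: 12:30–13:10.

12:30–13:10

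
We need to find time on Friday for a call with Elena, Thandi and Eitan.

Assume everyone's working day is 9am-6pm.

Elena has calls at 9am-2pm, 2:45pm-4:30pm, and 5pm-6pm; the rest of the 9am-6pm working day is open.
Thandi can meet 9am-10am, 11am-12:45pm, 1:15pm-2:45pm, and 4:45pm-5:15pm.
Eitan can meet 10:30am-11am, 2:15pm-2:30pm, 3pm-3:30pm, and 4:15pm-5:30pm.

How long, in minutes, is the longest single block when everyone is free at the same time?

Elena free within 09:00–18:00: 14:00–14:45, 16:30–17:00.
Elena ∩ Thandi: 14:00–14:45, 16:45–17:00.
Elena ∩ Thandi ∩ Eitan: 14:15–14:30, 16:45–17:00.
Common window lengths: 15, 15 min; longest is 15.

15 minutes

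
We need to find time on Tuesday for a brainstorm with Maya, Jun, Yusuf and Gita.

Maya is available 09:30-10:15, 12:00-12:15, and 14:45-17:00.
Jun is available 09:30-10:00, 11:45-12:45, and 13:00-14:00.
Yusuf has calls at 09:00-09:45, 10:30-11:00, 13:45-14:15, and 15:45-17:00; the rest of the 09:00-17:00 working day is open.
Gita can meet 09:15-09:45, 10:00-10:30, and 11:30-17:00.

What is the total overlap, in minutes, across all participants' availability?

15 minutes

Yusuf free within 09:00–17:00: 09:45–10:30, 11:00–13:45, 14:15–15:45.
Maya ∩ Jun: 09:30–10:00, 12:00–12:15.
Maya ∩ Jun ∩ Yusuf: 09:45–10:00, 12:00–12:15.
Maya ∩ Jun ∩ Yusuf ∩ Gita: 12:00–12:15.
Total common minutes: 15.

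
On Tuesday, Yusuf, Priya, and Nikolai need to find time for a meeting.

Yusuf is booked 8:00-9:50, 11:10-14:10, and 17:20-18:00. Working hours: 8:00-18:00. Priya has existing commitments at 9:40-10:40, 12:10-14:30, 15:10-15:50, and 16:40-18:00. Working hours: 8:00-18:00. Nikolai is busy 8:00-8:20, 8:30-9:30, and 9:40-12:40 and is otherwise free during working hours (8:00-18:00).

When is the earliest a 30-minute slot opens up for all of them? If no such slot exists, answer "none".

Yusuf free within 08:00–18:00: 09:50–11:10, 14:10–17:20.
Priya free within 08:00–18:00: 08:00–09:40, 10:40–12:10, 14:30–15:10, 15:50–16:40.
Nikolai free within 08:00–18:00: 08:20–08:30, 09:30–09:40, 12:40–18:00.
Yusuf ∩ Priya: 10:40–11:10, 14:30–15:10, 15:50–16:40.
Yusuf ∩ Priya ∩ Nikolai: 14:30–15:10, 15:50–16:40.
Windows ≥ 30 min: 14:30–15:10, 15:50–16:40.
Earliest such window starts at 14:30.

14:30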